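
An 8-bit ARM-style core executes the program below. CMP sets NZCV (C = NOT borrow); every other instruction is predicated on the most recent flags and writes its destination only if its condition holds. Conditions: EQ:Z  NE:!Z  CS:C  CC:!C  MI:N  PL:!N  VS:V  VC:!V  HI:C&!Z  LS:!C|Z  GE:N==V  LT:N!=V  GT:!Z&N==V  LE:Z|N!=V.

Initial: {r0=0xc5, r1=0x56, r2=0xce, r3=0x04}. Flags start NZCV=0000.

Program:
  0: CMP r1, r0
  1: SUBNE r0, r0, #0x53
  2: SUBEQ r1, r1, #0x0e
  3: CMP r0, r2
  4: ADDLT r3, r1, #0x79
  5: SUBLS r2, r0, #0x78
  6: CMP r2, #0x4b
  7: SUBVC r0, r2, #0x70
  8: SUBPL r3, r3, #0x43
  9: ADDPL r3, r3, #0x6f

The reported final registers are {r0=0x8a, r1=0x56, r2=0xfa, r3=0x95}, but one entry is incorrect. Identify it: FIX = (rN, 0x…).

FIX = (r3, 0x04)

0: ✓ CMP  NZCV=1001
1: ✓ SUBNE  r0←0x72
2: · SUBEQ
3: ✓ CMP  NZCV=1001
4: · ADDLT
5: ✓ SUBLS  r2←0xfa
6: ✓ CMP  NZCV=1010
7: ✓ SUBVC  r0←0x8a
8: · SUBPL
9: · ADDPL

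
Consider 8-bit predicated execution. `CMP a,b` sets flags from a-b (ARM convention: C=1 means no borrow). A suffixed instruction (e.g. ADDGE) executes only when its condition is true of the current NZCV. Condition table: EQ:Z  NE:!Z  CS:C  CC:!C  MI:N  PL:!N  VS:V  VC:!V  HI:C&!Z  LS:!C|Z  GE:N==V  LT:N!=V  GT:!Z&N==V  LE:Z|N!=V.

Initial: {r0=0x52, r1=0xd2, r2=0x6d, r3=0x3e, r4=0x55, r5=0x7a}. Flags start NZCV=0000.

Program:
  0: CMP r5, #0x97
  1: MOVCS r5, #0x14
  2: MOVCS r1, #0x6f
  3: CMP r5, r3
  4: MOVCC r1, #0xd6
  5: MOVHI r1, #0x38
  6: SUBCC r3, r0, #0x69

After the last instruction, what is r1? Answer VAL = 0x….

VAL = 0x38

[0] flags=1001 → (cmp)
[1] flags=1001 CS?F → skip
[2] flags=1001 CS?F → skip
[3] flags=0010 → (cmp)
[4] flags=0010 CC?F → skip
[5] flags=0010 HI?T → r1=0x38
[6] flags=0010 CC?F → skip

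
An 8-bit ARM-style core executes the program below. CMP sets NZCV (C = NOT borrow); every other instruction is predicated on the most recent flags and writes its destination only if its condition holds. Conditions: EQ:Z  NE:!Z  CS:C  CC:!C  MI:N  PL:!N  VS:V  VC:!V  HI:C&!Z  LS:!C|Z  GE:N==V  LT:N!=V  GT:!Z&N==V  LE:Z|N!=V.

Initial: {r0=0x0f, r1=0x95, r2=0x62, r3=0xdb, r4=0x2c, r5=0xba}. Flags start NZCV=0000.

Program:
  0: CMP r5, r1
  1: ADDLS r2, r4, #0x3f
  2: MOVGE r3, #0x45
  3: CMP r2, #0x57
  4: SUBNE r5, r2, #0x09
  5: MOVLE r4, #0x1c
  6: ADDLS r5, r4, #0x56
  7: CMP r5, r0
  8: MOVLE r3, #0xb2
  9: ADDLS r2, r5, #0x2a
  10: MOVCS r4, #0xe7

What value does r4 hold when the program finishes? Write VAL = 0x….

0: ✓ CMP  NZCV=0010
1: · ADDLS
2: ✓ MOVGE  r3←0x45
3: ✓ CMP  NZCV=0010
4: ✓ SUBNE  r5←0x59
5: · MOVLE
6: · ADDLS
7: ✓ CMP  NZCV=0010
8: · MOVLE
9: · ADDLS
10: ✓ MOVCS  r4←0xe7

VAL = 0xe7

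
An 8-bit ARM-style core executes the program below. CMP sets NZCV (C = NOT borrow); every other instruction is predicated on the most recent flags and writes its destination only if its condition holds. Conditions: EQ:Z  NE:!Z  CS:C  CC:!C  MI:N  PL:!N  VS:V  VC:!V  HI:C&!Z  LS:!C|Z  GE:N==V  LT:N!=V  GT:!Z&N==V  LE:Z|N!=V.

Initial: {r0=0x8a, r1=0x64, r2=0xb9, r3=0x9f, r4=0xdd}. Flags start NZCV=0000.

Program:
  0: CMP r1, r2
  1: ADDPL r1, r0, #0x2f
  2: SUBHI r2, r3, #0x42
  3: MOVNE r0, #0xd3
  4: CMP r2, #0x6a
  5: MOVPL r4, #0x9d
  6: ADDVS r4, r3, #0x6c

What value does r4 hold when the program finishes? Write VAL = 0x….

VAL = 0x0b

0: ✓ CMP  NZCV=1001
1: · ADDPL
2: · SUBHI
3: ✓ MOVNE  r0←0xd3
4: ✓ CMP  NZCV=0011
5: ✓ MOVPL  r4←0x9d
6: ✓ ADDVS  r4←0x0b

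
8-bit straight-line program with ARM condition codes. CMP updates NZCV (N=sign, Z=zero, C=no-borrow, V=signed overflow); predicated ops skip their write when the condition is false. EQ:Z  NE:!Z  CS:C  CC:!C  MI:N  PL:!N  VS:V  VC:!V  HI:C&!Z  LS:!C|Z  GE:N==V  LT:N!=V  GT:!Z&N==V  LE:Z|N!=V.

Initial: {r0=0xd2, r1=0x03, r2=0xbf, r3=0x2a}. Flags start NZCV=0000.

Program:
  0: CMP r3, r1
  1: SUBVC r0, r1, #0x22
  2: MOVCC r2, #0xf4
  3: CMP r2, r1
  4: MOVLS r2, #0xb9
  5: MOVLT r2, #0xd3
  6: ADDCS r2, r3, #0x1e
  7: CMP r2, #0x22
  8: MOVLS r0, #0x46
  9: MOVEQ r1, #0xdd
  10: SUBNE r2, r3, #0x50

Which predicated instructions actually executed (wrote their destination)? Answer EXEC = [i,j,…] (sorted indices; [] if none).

EXEC = [1,5,6,10]

[0] flags=0010 → (cmp)
[1] flags=0010 VC?T → r0=0xe1
[2] flags=0010 CC?F → skip
[3] flags=1010 → (cmp)
[4] flags=1010 LS?F → skip
[5] flags=1010 LT?T → r2=0xd3
[6] flags=1010 CS?T → r2=0x48
[7] flags=0010 → (cmp)
[8] flags=0010 LS?F → skip
[9] flags=0010 EQ?F → skip
[10] flags=0010 NE?T → r2=0xda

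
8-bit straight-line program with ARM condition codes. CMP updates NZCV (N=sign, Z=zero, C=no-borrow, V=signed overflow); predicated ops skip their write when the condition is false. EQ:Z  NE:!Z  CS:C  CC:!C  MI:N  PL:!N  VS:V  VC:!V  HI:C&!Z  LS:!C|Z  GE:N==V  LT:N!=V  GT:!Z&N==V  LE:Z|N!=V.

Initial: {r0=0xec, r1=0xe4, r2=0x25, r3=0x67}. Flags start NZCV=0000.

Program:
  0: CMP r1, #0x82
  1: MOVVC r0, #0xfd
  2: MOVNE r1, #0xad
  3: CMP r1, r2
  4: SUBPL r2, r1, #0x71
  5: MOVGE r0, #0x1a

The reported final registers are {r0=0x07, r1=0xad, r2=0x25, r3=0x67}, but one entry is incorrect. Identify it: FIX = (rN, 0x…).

0: ✓ CMP  NZCV=0010
1: ✓ MOVVC  r0←0xfd
2: ✓ MOVNE  r1←0xad
3: ✓ CMP  NZCV=1010
4: · SUBPL
5: · MOVGE

FIX = (r0, 0xfd)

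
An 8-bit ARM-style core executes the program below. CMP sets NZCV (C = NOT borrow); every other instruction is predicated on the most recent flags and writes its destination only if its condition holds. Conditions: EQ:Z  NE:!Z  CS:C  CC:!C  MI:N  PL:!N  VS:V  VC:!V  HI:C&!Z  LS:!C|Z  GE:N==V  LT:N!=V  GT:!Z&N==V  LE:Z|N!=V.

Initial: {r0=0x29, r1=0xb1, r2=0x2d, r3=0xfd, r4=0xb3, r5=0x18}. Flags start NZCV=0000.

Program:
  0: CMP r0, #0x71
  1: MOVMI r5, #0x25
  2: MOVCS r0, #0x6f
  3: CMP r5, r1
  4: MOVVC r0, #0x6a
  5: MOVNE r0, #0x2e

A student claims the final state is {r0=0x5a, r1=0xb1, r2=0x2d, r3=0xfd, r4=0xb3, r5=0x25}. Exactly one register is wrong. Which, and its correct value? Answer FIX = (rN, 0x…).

0: ✓ CMP  NZCV=1000
1: ✓ MOVMI  r5←0x25
2: · MOVCS
3: ✓ CMP  NZCV=0000
4: ✓ MOVVC  r0←0x6a
5: ✓ MOVNE  r0←0x2e

FIX = (r0, 0x2e)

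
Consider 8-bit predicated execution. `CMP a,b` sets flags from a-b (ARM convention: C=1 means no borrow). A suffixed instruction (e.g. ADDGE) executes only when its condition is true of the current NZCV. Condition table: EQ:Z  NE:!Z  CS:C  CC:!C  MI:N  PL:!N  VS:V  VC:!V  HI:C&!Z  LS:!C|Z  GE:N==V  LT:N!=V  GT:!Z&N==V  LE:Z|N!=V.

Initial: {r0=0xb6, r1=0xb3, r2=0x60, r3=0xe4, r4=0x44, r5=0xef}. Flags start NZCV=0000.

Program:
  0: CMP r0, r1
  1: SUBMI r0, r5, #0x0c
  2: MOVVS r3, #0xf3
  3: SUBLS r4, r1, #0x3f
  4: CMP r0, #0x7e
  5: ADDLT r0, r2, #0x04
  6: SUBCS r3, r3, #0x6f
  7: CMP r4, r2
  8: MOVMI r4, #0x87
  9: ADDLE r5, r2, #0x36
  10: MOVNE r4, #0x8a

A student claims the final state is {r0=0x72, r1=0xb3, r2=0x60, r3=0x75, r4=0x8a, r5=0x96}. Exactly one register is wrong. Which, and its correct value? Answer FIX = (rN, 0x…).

0: ✓ CMP  NZCV=0010
1: · SUBMI
2: · MOVVS
3: · SUBLS
4: ✓ CMP  NZCV=0011
5: ✓ ADDLT  r0←0x64
6: ✓ SUBCS  r3←0x75
7: ✓ CMP  NZCV=1000
8: ✓ MOVMI  r4←0x87
9: ✓ ADDLE  r5←0x96
10: ✓ MOVNE  r4←0x8a

FIX = (r0, 0x64)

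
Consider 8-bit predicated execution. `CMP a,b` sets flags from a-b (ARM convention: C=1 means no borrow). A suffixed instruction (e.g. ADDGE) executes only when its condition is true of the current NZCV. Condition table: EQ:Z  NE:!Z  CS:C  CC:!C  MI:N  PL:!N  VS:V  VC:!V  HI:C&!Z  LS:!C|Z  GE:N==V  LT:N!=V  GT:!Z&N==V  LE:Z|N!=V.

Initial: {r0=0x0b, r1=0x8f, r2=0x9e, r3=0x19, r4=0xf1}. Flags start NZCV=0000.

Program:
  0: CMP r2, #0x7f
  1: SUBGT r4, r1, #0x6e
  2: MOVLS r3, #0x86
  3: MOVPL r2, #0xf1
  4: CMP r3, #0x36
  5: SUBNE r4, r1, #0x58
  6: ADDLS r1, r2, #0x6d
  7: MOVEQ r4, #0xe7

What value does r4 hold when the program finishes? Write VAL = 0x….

VAL = 0x37

0: ✓ CMP  NZCV=0011
1: · SUBGT
2: · MOVLS
3: ✓ MOVPL  r2←0xf1
4: ✓ CMP  NZCV=1000
5: ✓ SUBNE  r4←0x37
6: ✓ ADDLS  r1←0x5e
7: · MOVEQ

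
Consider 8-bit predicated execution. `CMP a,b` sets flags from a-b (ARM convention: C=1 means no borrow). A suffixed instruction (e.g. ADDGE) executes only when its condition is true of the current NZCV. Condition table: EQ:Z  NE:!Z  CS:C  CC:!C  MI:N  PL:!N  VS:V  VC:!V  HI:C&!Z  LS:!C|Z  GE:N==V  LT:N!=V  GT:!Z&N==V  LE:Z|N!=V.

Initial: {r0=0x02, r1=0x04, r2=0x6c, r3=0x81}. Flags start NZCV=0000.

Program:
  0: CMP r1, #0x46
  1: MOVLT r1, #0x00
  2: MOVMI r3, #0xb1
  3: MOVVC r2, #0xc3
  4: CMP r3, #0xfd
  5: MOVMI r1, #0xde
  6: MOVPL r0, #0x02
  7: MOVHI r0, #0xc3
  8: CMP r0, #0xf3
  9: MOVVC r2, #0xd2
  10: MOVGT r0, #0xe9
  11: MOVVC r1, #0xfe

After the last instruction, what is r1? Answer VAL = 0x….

VAL = 0xfe

0: ✓ CMP  NZCV=1000
1: ✓ MOVLT  r1←0x00
2: ✓ MOVMI  r3←0xb1
3: ✓ MOVVC  r2←0xc3
4: ✓ CMP  NZCV=1000
5: ✓ MOVMI  r1←0xde
6: · MOVPL
7: · MOVHI
8: ✓ CMP  NZCV=0000
9: ✓ MOVVC  r2←0xd2
10: ✓ MOVGT  r0←0xe9
11: ✓ MOVVC  r1←0xfe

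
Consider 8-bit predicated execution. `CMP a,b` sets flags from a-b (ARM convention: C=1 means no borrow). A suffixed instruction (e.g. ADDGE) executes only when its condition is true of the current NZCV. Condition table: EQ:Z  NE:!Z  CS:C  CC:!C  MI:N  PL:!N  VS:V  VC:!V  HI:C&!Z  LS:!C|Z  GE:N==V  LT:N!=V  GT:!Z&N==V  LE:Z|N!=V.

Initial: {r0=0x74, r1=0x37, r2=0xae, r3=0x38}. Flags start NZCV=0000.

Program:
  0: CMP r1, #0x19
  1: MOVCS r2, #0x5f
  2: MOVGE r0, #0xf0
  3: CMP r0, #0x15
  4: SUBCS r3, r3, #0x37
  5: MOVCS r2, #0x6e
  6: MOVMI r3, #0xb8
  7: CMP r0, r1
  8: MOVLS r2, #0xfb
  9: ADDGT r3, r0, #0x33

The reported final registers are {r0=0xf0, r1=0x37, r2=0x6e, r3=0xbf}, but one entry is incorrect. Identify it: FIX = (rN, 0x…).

FIX = (r3, 0xb8)

0: ✓ CMP  NZCV=0010
1: ✓ MOVCS  r2←0x5f
2: ✓ MOVGE  r0←0xf0
3: ✓ CMP  NZCV=1010
4: ✓ SUBCS  r3←0x01
5: ✓ MOVCS  r2←0x6e
6: ✓ MOVMI  r3←0xb8
7: ✓ CMP  NZCV=1010
8: · MOVLS
9: · ADDGT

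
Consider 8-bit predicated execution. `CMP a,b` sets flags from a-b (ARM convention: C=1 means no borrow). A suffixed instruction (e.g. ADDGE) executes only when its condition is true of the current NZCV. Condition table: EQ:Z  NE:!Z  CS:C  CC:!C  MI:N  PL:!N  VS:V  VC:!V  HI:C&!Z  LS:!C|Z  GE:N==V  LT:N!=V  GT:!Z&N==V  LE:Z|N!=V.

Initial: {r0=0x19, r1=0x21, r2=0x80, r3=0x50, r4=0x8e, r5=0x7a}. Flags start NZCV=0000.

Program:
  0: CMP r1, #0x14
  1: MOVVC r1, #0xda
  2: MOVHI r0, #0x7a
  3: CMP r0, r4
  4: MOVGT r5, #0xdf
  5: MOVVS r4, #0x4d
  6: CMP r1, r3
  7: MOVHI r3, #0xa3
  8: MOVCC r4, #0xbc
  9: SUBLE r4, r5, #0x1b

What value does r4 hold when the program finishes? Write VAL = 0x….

[0] flags=0010 → (cmp)
[1] flags=0010 VC?T → r1=0xda
[2] flags=0010 HI?T → r0=0x7a
[3] flags=1001 → (cmp)
[4] flags=1001 GT?T → r5=0xdf
[5] flags=1001 VS?T → r4=0x4d
[6] flags=1010 → (cmp)
[7] flags=1010 HI?T → r3=0xa3
[8] flags=1010 CC?F → skip
[9] flags=1010 LE?T → r4=0xc4

VAL = 0xc4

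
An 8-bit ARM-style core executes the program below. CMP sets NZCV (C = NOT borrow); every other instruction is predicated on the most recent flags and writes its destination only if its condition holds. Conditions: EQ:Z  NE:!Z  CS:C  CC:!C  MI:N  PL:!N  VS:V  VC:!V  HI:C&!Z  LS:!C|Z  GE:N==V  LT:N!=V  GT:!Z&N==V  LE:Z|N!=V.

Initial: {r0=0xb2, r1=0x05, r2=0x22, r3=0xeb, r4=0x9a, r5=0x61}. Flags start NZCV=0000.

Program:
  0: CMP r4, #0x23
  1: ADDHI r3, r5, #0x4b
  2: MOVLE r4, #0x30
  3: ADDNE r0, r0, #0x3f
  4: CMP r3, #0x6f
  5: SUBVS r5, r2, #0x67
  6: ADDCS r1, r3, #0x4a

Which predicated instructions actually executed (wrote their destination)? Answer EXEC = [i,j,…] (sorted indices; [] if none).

[0] flags=0011 → (cmp)
[1] flags=0011 HI?T → r3=0xac
[2] flags=0011 LE?T → r4=0x30
[3] flags=0011 NE?T → r0=0xf1
[4] flags=0011 → (cmp)
[5] flags=0011 VS?T → r5=0xbb
[6] flags=0011 CS?T → r1=0xf6

EXEC = [1,2,3,5,6]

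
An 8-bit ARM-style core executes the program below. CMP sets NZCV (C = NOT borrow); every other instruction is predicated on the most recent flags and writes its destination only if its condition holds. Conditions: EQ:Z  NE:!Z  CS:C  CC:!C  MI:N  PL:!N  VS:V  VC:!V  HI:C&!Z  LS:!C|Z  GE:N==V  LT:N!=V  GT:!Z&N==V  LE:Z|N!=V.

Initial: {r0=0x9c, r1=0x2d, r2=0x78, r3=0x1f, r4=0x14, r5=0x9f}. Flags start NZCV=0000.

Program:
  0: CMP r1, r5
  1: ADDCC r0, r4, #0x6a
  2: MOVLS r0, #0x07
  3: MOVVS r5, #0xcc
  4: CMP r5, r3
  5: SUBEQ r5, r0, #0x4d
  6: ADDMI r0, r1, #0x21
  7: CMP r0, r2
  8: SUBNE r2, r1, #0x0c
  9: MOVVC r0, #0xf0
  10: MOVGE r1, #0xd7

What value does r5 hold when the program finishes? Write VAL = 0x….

VAL = 0xcc

0: ✓ CMP  NZCV=1001
1: ✓ ADDCC  r0←0x7e
2: ✓ MOVLS  r0←0x07
3: ✓ MOVVS  r5←0xcc
4: ✓ CMP  NZCV=1010
5: · SUBEQ
6: ✓ ADDMI  r0←0x4e
7: ✓ CMP  NZCV=1000
8: ✓ SUBNE  r2←0x21
9: ✓ MOVVC  r0←0xf0
10: · MOVGE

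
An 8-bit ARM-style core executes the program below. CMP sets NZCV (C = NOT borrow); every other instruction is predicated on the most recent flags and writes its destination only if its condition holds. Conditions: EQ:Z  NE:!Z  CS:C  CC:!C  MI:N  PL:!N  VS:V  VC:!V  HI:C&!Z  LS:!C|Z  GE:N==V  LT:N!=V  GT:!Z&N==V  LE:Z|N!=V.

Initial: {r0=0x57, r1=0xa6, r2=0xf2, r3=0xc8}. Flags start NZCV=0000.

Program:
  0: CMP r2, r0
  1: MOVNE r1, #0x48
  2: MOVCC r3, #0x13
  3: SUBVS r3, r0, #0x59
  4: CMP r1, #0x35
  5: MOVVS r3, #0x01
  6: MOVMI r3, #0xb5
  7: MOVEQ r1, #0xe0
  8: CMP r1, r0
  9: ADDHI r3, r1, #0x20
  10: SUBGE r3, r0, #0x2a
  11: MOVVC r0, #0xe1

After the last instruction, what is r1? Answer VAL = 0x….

0: ✓ CMP  NZCV=1010
1: ✓ MOVNE  r1←0x48
2: · MOVCC
3: · SUBVS
4: ✓ CMP  NZCV=0010
5: · MOVVS
6: · MOVMI
7: · MOVEQ
8: ✓ CMP  NZCV=1000
9: · ADDHI
10: · SUBGE
11: ✓ MOVVC  r0←0xe1

VAL = 0x48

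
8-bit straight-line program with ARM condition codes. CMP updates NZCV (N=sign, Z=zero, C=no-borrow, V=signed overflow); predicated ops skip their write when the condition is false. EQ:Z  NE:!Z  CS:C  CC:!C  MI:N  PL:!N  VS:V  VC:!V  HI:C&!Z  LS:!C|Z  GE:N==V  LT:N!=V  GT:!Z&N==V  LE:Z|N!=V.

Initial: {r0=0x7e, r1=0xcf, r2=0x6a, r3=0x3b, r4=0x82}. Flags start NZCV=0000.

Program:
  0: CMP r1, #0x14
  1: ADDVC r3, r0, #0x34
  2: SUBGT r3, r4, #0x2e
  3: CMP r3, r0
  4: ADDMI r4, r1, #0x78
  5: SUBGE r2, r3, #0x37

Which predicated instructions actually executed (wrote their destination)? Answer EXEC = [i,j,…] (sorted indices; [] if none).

[0] flags=1010 → (cmp)
[1] flags=1010 VC?T → r3=0xb2
[2] flags=1010 GT?F → skip
[3] flags=0011 → (cmp)
[4] flags=0011 MI?F → skip
[5] flags=0011 GE?F → skip

EXEC = [1]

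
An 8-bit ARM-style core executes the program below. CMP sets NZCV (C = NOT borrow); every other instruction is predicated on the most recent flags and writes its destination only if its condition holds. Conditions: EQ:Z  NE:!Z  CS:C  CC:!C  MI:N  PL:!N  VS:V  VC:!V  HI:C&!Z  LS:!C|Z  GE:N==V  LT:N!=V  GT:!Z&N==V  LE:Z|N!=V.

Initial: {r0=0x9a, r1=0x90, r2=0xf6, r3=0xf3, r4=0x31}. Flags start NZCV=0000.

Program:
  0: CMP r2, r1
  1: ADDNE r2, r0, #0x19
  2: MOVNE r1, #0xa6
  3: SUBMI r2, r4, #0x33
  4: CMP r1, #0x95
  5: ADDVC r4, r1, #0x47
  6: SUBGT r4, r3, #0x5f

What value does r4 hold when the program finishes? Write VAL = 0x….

VAL = 0x94

0: ✓ CMP  NZCV=0010
1: ✓ ADDNE  r2←0xb3
2: ✓ MOVNE  r1←0xa6
3: · SUBMI
4: ✓ CMP  NZCV=0010
5: ✓ ADDVC  r4←0xed
6: ✓ SUBGT  r4←0x94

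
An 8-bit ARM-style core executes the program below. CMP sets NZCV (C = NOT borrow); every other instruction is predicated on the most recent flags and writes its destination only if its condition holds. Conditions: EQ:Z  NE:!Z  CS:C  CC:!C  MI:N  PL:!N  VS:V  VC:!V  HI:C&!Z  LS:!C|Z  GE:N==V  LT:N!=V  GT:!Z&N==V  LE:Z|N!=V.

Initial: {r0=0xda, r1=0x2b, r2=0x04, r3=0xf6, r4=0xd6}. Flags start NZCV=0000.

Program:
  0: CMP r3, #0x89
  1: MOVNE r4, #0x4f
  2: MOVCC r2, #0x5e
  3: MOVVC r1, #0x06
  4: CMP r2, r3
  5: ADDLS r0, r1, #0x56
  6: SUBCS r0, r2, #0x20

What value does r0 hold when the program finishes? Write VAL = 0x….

VAL = 0x5c

[0] flags=0010 → (cmp)
[1] flags=0010 NE?T → r4=0x4f
[2] flags=0010 CC?F → skip
[3] flags=0010 VC?T → r1=0x06
[4] flags=0000 → (cmp)
[5] flags=0000 LS?T → r0=0x5c
[6] flags=0000 CS?F → skip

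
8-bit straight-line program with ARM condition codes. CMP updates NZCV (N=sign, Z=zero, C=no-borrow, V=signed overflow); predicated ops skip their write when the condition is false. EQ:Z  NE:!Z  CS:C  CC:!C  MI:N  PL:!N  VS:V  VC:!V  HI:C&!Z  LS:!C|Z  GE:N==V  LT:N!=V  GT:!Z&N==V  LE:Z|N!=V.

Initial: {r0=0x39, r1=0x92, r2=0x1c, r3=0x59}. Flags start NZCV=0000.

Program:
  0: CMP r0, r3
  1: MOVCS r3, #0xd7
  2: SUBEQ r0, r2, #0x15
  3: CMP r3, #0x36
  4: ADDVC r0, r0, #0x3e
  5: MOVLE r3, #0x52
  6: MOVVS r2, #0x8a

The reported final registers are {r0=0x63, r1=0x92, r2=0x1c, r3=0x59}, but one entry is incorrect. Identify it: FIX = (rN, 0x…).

0: ✓ CMP  NZCV=1000
1: · MOVCS
2: · SUBEQ
3: ✓ CMP  NZCV=0010
4: ✓ ADDVC  r0←0x77
5: · MOVLE
6: · MOVVS

FIX = (r0, 0x77)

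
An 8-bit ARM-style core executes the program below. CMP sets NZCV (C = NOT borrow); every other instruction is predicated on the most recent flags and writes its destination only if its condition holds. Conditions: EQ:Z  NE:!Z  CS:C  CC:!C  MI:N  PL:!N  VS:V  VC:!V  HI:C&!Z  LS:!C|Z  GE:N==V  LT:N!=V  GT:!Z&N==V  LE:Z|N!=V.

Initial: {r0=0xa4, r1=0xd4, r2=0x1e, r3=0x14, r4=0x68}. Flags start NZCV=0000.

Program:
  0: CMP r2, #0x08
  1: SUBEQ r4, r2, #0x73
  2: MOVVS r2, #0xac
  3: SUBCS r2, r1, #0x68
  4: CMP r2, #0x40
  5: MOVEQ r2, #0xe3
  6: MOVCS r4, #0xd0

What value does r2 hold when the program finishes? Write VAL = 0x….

0: ✓ CMP  NZCV=0010
1: · SUBEQ
2: · MOVVS
3: ✓ SUBCS  r2←0x6c
4: ✓ CMP  NZCV=0010
5: · MOVEQ
6: ✓ MOVCS  r4←0xd0

VAL = 0x6c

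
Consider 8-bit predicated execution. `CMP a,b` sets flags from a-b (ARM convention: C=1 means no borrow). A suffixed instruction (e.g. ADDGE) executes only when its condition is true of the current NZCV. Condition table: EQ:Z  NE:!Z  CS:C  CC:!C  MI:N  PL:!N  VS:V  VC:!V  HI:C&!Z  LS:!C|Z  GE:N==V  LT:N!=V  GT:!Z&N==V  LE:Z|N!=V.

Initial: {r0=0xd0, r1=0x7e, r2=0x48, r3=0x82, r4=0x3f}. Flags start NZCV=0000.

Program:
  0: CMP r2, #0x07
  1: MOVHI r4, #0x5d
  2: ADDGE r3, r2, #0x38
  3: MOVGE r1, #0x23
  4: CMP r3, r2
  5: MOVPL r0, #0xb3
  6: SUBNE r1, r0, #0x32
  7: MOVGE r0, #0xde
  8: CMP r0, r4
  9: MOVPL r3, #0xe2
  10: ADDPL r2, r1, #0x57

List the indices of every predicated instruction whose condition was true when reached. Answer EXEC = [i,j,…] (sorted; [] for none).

[0] flags=0010 → (cmp)
[1] flags=0010 HI?T → r4=0x5d
[2] flags=0010 GE?T → r3=0x80
[3] flags=0010 GE?T → r1=0x23
[4] flags=0011 → (cmp)
[5] flags=0011 PL?T → r0=0xb3
[6] flags=0011 NE?T → r1=0x81
[7] flags=0011 GE?F → skip
[8] flags=0011 → (cmp)
[9] flags=0011 PL?T → r3=0xe2
[10] flags=0011 PL?T → r2=0xd8

EXEC = [1,2,3,5,6,9,10]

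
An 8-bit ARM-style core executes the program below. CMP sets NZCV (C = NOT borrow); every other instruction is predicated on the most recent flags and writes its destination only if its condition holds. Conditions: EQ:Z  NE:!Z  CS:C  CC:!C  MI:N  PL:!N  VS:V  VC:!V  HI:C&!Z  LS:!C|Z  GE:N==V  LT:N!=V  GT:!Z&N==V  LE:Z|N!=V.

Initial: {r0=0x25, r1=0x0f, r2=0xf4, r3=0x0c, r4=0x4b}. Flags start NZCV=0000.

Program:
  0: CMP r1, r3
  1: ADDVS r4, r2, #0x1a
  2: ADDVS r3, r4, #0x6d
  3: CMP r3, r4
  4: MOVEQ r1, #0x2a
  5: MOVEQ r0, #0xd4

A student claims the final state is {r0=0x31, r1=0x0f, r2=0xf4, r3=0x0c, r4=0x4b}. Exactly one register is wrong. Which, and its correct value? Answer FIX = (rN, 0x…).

FIX = (r0, 0x25)

0: ✓ CMP  NZCV=0010
1: · ADDVS
2: · ADDVS
3: ✓ CMP  NZCV=1000
4: · MOVEQ
5: · MOVEQ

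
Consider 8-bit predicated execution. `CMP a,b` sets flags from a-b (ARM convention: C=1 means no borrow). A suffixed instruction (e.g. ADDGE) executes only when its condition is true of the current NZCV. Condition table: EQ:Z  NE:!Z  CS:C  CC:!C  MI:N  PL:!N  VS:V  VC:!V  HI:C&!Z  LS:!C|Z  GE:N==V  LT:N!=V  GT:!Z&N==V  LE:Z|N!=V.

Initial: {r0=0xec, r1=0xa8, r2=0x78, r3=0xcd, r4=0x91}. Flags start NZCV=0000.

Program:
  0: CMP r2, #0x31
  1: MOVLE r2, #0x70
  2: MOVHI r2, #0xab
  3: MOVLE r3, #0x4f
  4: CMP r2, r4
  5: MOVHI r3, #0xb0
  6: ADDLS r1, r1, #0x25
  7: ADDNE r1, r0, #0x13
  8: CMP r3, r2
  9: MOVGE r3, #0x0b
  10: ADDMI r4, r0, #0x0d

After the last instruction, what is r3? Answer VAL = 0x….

VAL = 0x0b

0: ✓ CMP  NZCV=0010
1: · MOVLE
2: ✓ MOVHI  r2←0xab
3: · MOVLE
4: ✓ CMP  NZCV=0010
5: ✓ MOVHI  r3←0xb0
6: · ADDLS
7: ✓ ADDNE  r1←0xff
8: ✓ CMP  NZCV=0010
9: ✓ MOVGE  r3←0x0b
10: · ADDMI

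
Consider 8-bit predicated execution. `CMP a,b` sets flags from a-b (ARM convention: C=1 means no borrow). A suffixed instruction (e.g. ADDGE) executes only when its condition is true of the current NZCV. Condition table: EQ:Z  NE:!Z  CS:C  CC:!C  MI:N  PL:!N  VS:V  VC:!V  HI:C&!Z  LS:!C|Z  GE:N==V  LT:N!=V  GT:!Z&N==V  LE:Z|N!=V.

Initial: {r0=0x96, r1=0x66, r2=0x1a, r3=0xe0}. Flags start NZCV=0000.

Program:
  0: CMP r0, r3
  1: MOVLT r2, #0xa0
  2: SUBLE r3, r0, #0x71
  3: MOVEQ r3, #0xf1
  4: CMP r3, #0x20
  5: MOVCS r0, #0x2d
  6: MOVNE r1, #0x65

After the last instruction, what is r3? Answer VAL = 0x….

VAL = 0x25

0: ✓ CMP  NZCV=1000
1: ✓ MOVLT  r2←0xa0
2: ✓ SUBLE  r3←0x25
3: · MOVEQ
4: ✓ CMP  NZCV=0010
5: ✓ MOVCS  r0←0x2d
6: ✓ MOVNE  r1←0x65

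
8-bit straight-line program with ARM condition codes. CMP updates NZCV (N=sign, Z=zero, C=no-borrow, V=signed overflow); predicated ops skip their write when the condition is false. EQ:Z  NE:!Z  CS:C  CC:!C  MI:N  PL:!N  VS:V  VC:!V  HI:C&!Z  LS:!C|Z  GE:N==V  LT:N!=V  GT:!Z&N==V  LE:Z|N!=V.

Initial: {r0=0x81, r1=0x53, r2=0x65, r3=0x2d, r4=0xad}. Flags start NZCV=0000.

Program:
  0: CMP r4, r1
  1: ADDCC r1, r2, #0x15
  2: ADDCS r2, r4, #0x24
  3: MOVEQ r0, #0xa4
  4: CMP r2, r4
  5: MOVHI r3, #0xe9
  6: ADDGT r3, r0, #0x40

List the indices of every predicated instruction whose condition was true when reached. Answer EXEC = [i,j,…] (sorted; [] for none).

EXEC = [2,5,6]

[0] flags=0011 → (cmp)
[1] flags=0011 CC?F → skip
[2] flags=0011 CS?T → r2=0xd1
[3] flags=0011 EQ?F → skip
[4] flags=0010 → (cmp)
[5] flags=0010 HI?T → r3=0xe9
[6] flags=0010 GT?T → r3=0xc1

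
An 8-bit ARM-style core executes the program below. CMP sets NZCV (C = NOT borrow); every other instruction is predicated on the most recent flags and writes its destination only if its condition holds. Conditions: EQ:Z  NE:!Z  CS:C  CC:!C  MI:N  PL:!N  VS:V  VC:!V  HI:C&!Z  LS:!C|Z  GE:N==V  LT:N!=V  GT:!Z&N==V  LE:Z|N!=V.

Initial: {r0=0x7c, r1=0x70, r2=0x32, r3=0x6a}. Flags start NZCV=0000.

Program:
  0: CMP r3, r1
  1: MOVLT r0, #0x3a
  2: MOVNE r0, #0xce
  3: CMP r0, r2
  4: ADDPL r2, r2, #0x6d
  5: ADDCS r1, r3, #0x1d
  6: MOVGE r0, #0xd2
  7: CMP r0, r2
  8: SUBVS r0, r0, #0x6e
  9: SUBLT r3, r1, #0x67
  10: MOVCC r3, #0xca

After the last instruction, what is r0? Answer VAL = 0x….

0: ✓ CMP  NZCV=1000
1: ✓ MOVLT  r0←0x3a
2: ✓ MOVNE  r0←0xce
3: ✓ CMP  NZCV=1010
4: · ADDPL
5: ✓ ADDCS  r1←0x87
6: · MOVGE
7: ✓ CMP  NZCV=1010
8: · SUBVS
9: ✓ SUBLT  r3←0x20
10: · MOVCC

VAL = 0xce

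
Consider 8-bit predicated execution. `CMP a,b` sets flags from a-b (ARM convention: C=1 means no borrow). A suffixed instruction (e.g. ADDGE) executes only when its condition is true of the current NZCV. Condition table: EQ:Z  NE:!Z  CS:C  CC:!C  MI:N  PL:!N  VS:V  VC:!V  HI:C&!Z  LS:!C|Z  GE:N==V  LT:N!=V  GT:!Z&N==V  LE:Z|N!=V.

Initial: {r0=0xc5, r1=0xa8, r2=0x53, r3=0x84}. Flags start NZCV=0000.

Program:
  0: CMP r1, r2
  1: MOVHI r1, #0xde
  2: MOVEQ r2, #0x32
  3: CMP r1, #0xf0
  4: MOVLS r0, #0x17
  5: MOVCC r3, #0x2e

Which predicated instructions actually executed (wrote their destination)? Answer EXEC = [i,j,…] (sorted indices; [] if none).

EXEC = [1,4,5]

0: ✓ CMP  NZCV=0011
1: ✓ MOVHI  r1←0xde
2: · MOVEQ
3: ✓ CMP  NZCV=1000
4: ✓ MOVLS  r0←0x17
5: ✓ MOVCC  r3←0x2e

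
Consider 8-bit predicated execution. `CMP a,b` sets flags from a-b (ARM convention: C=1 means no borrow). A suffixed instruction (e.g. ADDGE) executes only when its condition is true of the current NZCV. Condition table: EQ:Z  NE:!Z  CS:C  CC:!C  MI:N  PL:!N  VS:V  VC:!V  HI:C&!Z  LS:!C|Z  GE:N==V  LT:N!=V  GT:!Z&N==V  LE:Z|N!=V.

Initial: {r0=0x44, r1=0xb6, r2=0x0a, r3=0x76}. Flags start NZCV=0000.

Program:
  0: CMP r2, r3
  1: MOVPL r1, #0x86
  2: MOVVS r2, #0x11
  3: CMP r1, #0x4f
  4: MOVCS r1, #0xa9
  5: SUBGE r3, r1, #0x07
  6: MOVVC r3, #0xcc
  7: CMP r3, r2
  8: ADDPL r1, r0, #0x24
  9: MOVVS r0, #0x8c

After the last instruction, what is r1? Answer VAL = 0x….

VAL = 0x68

0: ✓ CMP  NZCV=1000
1: · MOVPL
2: · MOVVS
3: ✓ CMP  NZCV=0011
4: ✓ MOVCS  r1←0xa9
5: · SUBGE
6: · MOVVC
7: ✓ CMP  NZCV=0010
8: ✓ ADDPL  r1←0x68
9: · MOVVS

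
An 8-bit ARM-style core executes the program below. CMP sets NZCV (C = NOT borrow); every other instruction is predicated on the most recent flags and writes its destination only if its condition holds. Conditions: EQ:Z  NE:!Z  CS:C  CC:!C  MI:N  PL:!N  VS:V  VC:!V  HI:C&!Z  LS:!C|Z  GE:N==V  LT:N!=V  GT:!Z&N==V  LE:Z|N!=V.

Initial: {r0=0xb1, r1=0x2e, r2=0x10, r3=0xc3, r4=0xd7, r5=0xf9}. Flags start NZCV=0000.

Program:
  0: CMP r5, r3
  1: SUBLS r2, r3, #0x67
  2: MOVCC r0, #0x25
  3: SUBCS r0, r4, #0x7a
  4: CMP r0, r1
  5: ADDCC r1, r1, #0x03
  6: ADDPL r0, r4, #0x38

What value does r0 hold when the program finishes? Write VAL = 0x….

VAL = 0x0f

0: ✓ CMP  NZCV=0010
1: · SUBLS
2: · MOVCC
3: ✓ SUBCS  r0←0x5d
4: ✓ CMP  NZCV=0010
5: · ADDCC
6: ✓ ADDPL  r0←0x0f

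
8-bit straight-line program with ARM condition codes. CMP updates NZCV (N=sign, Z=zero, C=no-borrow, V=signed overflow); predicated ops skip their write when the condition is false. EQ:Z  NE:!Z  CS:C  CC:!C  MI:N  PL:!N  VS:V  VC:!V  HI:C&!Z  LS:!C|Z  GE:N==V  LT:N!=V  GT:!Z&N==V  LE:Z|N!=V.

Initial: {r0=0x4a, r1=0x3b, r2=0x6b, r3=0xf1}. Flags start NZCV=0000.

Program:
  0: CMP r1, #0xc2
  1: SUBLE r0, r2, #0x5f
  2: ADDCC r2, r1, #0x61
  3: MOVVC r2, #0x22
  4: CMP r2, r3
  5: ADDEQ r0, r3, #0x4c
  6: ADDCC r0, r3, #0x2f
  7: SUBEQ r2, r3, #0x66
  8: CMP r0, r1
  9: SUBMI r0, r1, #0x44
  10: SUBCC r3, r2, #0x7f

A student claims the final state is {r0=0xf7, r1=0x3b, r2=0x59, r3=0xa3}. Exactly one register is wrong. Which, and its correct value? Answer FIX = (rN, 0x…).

FIX = (r2, 0x22)

0: ✓ CMP  NZCV=0000
1: · SUBLE
2: ✓ ADDCC  r2←0x9c
3: ✓ MOVVC  r2←0x22
4: ✓ CMP  NZCV=0000
5: · ADDEQ
6: ✓ ADDCC  r0←0x20
7: · SUBEQ
8: ✓ CMP  NZCV=1000
9: ✓ SUBMI  r0←0xf7
10: ✓ SUBCC  r3←0xa3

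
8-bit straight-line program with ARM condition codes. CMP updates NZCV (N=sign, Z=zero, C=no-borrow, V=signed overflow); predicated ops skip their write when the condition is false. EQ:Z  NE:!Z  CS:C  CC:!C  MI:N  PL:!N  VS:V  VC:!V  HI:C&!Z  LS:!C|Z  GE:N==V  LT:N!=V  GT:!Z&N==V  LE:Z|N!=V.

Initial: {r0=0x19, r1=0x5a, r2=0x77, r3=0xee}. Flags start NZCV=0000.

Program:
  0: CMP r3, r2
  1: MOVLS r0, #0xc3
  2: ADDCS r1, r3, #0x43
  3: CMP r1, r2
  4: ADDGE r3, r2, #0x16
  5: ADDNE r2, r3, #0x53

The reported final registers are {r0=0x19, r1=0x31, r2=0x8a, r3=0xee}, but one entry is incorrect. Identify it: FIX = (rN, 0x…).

FIX = (r2, 0x41)

[0] flags=0011 → (cmp)
[1] flags=0011 LS?F → skip
[2] flags=0011 CS?T → r1=0x31
[3] flags=1000 → (cmp)
[4] flags=1000 GE?F → skip
[5] flags=1000 NE?T → r2=0x41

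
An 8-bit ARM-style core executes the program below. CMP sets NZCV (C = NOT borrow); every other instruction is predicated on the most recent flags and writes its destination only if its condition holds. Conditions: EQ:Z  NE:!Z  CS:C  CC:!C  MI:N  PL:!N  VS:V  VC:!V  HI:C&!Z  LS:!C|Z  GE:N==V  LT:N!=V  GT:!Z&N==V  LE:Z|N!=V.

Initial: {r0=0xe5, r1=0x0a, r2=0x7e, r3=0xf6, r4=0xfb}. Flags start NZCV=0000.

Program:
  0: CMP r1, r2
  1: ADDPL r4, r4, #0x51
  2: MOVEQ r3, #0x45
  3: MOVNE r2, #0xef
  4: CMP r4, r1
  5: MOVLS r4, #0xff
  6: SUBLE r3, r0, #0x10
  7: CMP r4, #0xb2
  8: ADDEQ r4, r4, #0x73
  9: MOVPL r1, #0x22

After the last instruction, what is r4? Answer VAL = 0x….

VAL = 0xfb

0: ✓ CMP  NZCV=1000
1: · ADDPL
2: · MOVEQ
3: ✓ MOVNE  r2←0xef
4: ✓ CMP  NZCV=1010
5: · MOVLS
6: ✓ SUBLE  r3←0xd5
7: ✓ CMP  NZCV=0010
8: · ADDEQ
9: ✓ MOVPL  r1←0x22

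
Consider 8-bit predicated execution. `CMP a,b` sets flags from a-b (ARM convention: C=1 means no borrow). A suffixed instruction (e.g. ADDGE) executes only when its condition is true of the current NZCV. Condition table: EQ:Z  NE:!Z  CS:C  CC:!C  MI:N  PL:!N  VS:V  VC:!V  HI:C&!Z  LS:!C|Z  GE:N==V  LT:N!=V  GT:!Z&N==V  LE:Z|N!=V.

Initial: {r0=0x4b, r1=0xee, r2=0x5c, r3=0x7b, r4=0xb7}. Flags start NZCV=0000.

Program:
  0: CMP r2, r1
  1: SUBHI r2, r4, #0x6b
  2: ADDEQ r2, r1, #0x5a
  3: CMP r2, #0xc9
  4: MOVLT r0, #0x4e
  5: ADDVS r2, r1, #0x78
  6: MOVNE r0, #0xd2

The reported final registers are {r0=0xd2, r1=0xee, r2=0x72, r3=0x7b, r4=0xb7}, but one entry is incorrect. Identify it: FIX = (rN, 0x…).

FIX = (r2, 0x66)

0: ✓ CMP  NZCV=0000
1: · SUBHI
2: · ADDEQ
3: ✓ CMP  NZCV=1001
4: · MOVLT
5: ✓ ADDVS  r2←0x66
6: ✓ MOVNE  r0←0xd2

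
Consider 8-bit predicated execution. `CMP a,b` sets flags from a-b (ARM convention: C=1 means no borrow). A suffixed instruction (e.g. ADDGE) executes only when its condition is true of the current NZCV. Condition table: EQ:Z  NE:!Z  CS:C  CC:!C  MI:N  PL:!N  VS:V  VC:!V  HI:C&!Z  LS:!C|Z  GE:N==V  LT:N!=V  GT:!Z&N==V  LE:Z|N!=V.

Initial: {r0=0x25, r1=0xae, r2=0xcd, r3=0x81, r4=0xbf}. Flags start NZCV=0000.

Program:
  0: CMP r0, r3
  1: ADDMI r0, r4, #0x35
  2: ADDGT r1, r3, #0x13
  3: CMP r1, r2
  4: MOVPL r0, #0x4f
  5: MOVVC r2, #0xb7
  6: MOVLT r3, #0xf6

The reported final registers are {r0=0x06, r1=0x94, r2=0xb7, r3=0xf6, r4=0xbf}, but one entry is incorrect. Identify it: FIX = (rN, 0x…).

FIX = (r0, 0xf4)

0: ✓ CMP  NZCV=1001
1: ✓ ADDMI  r0←0xf4
2: ✓ ADDGT  r1←0x94
3: ✓ CMP  NZCV=1000
4: · MOVPL
5: ✓ MOVVC  r2←0xb7
6: ✓ MOVLT  r3←0xf6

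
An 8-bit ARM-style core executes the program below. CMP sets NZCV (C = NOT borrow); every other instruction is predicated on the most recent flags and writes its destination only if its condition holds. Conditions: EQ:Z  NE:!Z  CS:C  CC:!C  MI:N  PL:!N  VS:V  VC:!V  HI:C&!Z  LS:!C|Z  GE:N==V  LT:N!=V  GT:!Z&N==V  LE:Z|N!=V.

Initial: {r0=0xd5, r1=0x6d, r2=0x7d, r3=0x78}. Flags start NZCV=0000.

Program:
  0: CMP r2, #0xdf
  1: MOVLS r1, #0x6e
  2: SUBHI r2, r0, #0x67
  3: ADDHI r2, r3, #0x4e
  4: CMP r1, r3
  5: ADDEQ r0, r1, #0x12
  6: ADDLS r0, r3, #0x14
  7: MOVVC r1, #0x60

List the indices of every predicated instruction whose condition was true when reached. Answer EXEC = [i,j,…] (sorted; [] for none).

EXEC = [1,6,7]

[0] flags=1001 → (cmp)
[1] flags=1001 LS?T → r1=0x6e
[2] flags=1001 HI?F → skip
[3] flags=1001 HI?F → skip
[4] flags=1000 → (cmp)
[5] flags=1000 EQ?F → skip
[6] flags=1000 LS?T → r0=0x8c
[7] flags=1000 VC?T → r1=0x60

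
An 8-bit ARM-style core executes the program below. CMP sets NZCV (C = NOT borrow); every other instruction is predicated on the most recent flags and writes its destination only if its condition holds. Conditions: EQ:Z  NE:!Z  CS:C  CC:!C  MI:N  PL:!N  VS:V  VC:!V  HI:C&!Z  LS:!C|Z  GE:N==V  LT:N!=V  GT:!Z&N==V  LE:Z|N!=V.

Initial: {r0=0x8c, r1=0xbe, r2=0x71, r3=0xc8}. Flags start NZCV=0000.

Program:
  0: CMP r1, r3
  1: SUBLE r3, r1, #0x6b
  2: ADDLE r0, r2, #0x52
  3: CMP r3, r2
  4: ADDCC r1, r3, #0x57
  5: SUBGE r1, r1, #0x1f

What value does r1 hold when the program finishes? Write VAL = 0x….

0: ✓ CMP  NZCV=1000
1: ✓ SUBLE  r3←0x53
2: ✓ ADDLE  r0←0xc3
3: ✓ CMP  NZCV=1000
4: ✓ ADDCC  r1←0xaa
5: · SUBGE

VAL = 0xaa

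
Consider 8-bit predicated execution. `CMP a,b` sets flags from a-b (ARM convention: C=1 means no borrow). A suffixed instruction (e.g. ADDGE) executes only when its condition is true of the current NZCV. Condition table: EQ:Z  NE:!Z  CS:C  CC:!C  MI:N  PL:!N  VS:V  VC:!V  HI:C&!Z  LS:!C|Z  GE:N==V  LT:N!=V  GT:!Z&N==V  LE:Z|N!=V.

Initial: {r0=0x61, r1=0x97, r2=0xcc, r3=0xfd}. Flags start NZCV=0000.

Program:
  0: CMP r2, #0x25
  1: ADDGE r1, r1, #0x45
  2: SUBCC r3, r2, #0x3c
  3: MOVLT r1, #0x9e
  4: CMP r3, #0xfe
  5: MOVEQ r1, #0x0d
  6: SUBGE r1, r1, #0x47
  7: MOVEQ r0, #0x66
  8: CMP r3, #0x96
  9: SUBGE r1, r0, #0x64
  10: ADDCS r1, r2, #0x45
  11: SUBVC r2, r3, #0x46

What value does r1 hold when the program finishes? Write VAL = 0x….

VAL = 0x11

[0] flags=1010 → (cmp)
[1] flags=1010 GE?F → skip
[2] flags=1010 CC?F → skip
[3] flags=1010 LT?T → r1=0x9e
[4] flags=1000 → (cmp)
[5] flags=1000 EQ?F → skip
[6] flags=1000 GE?F → skip
[7] flags=1000 EQ?F → skip
[8] flags=0010 → (cmp)
[9] flags=0010 GE?T → r1=0xfd
[10] flags=0010 CS?T → r1=0x11
[11] flags=0010 VC?T → r2=0xb7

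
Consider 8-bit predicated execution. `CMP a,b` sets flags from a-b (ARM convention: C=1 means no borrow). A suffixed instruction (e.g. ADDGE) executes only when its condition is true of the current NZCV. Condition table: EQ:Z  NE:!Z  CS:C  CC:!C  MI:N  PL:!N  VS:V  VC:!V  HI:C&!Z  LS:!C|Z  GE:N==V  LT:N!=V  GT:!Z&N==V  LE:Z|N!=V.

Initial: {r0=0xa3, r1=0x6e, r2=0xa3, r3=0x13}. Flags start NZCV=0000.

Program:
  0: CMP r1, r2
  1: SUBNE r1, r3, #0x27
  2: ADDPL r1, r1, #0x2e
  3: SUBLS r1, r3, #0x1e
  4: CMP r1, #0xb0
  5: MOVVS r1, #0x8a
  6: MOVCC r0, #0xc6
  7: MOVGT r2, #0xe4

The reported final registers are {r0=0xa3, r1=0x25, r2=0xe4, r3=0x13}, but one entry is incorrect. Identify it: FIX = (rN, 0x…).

FIX = (r1, 0xf5)

0: ✓ CMP  NZCV=1001
1: ✓ SUBNE  r1←0xec
2: · ADDPL
3: ✓ SUBLS  r1←0xf5
4: ✓ CMP  NZCV=0010
5: · MOVVS
6: · MOVCC
7: ✓ MOVGT  r2←0xe4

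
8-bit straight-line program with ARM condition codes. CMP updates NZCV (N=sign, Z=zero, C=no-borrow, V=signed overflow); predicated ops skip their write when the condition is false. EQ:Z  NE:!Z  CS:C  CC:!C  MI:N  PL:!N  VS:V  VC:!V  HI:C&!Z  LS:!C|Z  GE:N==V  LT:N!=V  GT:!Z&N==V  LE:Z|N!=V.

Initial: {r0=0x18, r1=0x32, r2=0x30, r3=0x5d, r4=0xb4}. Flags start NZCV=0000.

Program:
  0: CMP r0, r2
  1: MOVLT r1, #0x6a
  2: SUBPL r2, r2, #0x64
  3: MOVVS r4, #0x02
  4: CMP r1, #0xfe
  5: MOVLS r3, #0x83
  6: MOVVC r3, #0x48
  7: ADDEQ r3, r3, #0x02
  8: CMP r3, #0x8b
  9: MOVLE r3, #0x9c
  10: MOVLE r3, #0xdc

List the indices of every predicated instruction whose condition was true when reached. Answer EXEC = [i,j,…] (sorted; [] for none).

0: ✓ CMP  NZCV=1000
1: ✓ MOVLT  r1←0x6a
2: · SUBPL
3: · MOVVS
4: ✓ CMP  NZCV=0000
5: ✓ MOVLS  r3←0x83
6: ✓ MOVVC  r3←0x48
7: · ADDEQ
8: ✓ CMP  NZCV=1001
9: · MOVLE
10: · MOVLE

EXEC = [1,5,6]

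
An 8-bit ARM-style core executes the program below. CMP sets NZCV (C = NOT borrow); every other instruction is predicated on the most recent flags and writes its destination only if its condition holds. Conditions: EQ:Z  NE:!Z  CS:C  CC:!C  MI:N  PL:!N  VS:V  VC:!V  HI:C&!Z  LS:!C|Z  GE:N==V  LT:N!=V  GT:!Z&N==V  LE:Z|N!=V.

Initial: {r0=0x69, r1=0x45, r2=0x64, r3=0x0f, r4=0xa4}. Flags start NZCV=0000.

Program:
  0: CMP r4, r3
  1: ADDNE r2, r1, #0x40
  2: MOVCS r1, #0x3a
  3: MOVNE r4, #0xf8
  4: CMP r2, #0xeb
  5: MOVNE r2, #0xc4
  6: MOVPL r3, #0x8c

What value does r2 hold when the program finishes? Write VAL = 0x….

VAL = 0xc4

0: ✓ CMP  NZCV=1010
1: ✓ ADDNE  r2←0x85
2: ✓ MOVCS  r1←0x3a
3: ✓ MOVNE  r4←0xf8
4: ✓ CMP  NZCV=1000
5: ✓ MOVNE  r2←0xc4
6: · MOVPL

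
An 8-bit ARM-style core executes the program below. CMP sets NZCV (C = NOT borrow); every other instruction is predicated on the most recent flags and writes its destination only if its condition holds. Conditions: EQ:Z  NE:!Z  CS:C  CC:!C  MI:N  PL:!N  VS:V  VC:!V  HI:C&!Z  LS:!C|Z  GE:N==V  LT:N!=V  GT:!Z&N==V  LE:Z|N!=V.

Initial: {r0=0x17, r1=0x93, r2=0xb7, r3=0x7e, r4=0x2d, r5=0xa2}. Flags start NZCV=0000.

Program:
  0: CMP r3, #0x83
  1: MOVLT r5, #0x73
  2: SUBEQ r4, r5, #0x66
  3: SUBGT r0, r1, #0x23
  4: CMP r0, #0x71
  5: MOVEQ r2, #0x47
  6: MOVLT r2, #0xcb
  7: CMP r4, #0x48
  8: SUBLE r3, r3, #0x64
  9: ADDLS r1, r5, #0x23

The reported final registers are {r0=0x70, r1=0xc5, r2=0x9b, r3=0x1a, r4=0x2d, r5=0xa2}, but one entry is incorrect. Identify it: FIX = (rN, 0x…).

FIX = (r2, 0xcb)

[0] flags=1001 → (cmp)
[1] flags=1001 LT?F → skip
[2] flags=1001 EQ?F → skip
[3] flags=1001 GT?T → r0=0x70
[4] flags=1000 → (cmp)
[5] flags=1000 EQ?F → skip
[6] flags=1000 LT?T → r2=0xcb
[7] flags=1000 → (cmp)
[8] flags=1000 LE?T → r3=0x1a
[9] flags=1000 LS?T → r1=0xc5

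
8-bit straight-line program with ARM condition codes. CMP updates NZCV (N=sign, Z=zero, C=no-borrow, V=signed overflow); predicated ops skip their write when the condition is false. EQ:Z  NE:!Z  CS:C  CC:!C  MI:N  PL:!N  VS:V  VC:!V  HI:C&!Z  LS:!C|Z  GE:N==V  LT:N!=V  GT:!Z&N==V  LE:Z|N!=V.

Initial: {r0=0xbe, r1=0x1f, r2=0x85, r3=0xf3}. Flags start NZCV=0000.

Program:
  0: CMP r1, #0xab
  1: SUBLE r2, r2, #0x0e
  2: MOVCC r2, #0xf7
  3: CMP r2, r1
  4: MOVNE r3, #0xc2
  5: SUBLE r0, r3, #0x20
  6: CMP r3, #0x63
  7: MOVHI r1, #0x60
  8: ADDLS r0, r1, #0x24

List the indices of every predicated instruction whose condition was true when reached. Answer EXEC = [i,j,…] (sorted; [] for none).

[0] flags=0000 → (cmp)
[1] flags=0000 LE?F → skip
[2] flags=0000 CC?T → r2=0xf7
[3] flags=1010 → (cmp)
[4] flags=1010 NE?T → r3=0xc2
[5] flags=1010 LE?T → r0=0xa2
[6] flags=0011 → (cmp)
[7] flags=0011 HI?T → r1=0x60
[8] flags=0011 LS?F → skip

EXEC = [2,4,5,7]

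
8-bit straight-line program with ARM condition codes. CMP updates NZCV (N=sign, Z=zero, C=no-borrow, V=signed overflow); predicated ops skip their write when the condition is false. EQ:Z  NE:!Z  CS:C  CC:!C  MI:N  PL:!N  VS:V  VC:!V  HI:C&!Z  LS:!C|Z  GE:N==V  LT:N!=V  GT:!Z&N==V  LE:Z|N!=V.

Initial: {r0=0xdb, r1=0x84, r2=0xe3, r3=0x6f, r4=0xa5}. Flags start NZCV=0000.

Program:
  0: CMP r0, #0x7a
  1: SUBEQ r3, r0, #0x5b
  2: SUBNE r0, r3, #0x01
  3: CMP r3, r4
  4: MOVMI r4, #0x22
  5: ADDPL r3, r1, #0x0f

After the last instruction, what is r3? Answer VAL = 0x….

VAL = 0x6f

0: ✓ CMP  NZCV=0011
1: · SUBEQ
2: ✓ SUBNE  r0←0x6e
3: ✓ CMP  NZCV=1001
4: ✓ MOVMI  r4←0x22
5: · ADDPL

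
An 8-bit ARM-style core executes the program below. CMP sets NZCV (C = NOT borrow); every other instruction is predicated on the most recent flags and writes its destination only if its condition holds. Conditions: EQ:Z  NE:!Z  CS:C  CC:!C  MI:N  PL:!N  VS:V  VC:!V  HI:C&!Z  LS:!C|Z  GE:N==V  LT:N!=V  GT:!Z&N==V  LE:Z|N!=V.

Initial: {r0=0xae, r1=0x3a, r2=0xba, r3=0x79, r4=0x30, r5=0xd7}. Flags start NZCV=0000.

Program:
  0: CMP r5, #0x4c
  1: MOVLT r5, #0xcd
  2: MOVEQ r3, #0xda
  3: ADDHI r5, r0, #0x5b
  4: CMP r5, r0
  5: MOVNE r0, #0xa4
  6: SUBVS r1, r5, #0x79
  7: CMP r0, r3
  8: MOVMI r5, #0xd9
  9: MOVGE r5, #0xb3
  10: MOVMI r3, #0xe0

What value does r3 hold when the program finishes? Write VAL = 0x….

VAL = 0x79

0: ✓ CMP  NZCV=1010
1: ✓ MOVLT  r5←0xcd
2: · MOVEQ
3: ✓ ADDHI  r5←0x09
4: ✓ CMP  NZCV=0000
5: ✓ MOVNE  r0←0xa4
6: · SUBVS
7: ✓ CMP  NZCV=0011
8: · MOVMI
9: · MOVGE
10: · MOVMI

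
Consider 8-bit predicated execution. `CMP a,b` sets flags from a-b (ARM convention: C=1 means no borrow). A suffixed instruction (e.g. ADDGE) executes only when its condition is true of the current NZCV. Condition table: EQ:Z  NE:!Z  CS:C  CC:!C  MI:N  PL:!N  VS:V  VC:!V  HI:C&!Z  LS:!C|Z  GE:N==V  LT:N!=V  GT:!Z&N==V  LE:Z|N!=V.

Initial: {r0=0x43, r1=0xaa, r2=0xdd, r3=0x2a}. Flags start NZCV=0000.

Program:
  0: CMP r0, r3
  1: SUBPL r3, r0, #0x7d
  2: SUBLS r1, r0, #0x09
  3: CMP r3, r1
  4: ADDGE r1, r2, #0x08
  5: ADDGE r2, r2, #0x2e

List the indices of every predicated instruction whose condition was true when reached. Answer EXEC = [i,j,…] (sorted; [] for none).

[0] flags=0010 → (cmp)
[1] flags=0010 PL?T → r3=0xc6
[2] flags=0010 LS?F → skip
[3] flags=0010 → (cmp)
[4] flags=0010 GE?T → r1=0xe5
[5] flags=0010 GE?T → r2=0x0b

EXEC = [1,4,5]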